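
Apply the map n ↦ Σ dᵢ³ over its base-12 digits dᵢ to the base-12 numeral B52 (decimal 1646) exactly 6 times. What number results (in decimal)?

1136

1646 = (11,5,2)_12 → 11³ + 5³ + 2³ = 1464
1464 = (10,2,0)_12 → 10³ + 2³ + 0³ = 1008
1008 = (7,0,0)_12 → 7³ + 0³ + 0³ = 343
343 = (2,4,7)_12 → 2³ + 4³ + 7³ = 415
415 = (2,10,7)_12 → 2³ + 10³ + 7³ = 1351
1351 = (9,4,7)_12 → 9³ + 4³ + 7³ = 1136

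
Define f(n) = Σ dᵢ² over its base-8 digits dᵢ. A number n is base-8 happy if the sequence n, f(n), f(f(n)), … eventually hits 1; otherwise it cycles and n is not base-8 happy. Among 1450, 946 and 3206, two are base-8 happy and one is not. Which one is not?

1450: 1450 → 69 → 26 → 13 → 26  — repeats 26 (not base-8 happy)
946: 946 → 77 → 27 → 18 → 8 → 1  — reaches 1 (base-8 happy)
3206: 3206 → 76 → 18 → 8 → 1  — reaches 1 (base-8 happy)

1450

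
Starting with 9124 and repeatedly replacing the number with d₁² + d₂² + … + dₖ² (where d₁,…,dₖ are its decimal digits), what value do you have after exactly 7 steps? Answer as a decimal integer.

145

9124 → 9² + 1² + 2² + 4² = 102
102 → 1² + 0² + 2² = 5
5 → 5² = 25
25 → 2² + 5² = 29
29 → 2² + 9² = 85
85 → 8² + 5² = 89
89 → 8² + 9² = 145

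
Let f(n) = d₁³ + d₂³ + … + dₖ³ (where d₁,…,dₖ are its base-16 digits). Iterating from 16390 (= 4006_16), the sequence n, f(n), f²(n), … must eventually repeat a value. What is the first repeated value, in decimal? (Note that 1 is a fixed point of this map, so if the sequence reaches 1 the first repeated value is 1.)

1

16390 = (4,0,0,6)_16 → 4³ + 0³ + 0³ + 6³ = 64 + 0 + 0 + 216 = 280
280 = (1,1,8)_16 → 1³ + 1³ + 8³ = 1 + 1 + 512 = 514
514 = (2,0,2)_16 → 2³ + 0³ + 2³ = 8 + 0 + 8 = 16
16 = (1,0)_16 → 1³ + 0³ = 1 + 0 = 1  — reached the fixed point 1.
1 → 1, so 1 is the first repeated value.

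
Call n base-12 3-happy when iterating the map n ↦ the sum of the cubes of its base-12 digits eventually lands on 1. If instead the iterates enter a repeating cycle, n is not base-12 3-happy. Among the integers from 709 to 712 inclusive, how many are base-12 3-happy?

3

709: 709 → 1396 → 1305 → 1458 → 1217 → 762 → 368 → 736 → 190 → 1028 → 856 → 1520 → 1728 → 1  (reaches 1)
710: 710 → 1403 → 2572 → 1190 → 547 → 1099 → 1029 → 1073 → 593 → 190 → 1028 → 856 → 1520 → 1728 → 1  (reaches 1)
711: 711 → 1422 → 1945 → 219 → 244 → 577 → 65 → 250 → 1513 → 1217 → 762 → 368 → 736 → 190 → 1028 → 856 → 1520 → 1728 → 1  (reaches 1)
712: 712 → 1459 → 1344 → 793 → 342 → 288 → 8 → 512 → 755 → 1464 → 1008 → 343 → 415 → 1351 → 1136 → 1855 → 1344  (repeats 1344)
base-12 3-happy: 709, 710, 711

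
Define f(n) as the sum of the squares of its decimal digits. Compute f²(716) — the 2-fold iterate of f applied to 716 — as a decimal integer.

100

716 → 7² + 1² + 6² = 86
86 → 8² + 6² = 100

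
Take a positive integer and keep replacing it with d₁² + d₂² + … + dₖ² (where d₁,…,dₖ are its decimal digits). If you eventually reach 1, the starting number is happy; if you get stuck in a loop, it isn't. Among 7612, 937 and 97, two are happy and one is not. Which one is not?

7612

7612: 7612 → 90 → 81 → 65 → 61 → 37 → 58 → 89 → 145 → 42 → 20 → 4 → 16 → 37  — repeats 37 (not happy)
937: 937 → 139 → 91 → 82 → 68 → 100 → 1  — reaches 1 (happy)
97: 97 → 130 → 10 → 1  — reaches 1 (happy)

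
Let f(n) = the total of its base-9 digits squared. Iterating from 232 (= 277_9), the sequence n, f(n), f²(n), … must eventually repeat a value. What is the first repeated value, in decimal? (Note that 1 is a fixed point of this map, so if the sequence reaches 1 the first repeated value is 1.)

68

232 = (2,7,7)_9 → 2² + 7² + 7² = 4 + 49 + 49 = 102
102 = (1,2,3)_9 → 1² + 2² + 3² = 1 + 4 + 9 = 14
14 = (1,5)_9 → 1² + 5² = 1 + 25 = 26
26 = (2,8)_9 → 2² + 8² = 4 + 64 = 68
68 = (7,5)_9 → 7² + 5² = 49 + 25 = 74
74 = (8,2)_9 → 8² + 2² = 64 + 4 = 68  — 68 already appeared earlier.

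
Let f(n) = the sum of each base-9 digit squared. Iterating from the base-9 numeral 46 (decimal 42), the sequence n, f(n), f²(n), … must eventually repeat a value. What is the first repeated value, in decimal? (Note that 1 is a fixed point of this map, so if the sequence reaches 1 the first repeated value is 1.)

42 = (4,6)_9 → 52
52 = (5,7)_9 → 74
74 = (8,2)_9 → 68
68 = (7,5)_9 → 74  — 74 already appeared earlier.

74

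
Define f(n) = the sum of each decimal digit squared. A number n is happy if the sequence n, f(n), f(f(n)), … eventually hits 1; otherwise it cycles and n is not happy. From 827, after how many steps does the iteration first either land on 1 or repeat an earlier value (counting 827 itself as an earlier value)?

827 → 8² + 2² + 7² = 64 + 4 + 49 = 117
117 → 1² + 1² + 7² = 1 + 1 + 49 = 51
51 → 5² + 1² = 25 + 1 = 26
26 → 2² + 6² = 4 + 36 = 40
40 → 4² + 0² = 16 + 0 = 16
16 → 1² + 6² = 1 + 36 = 37
37 → 3² + 7² = 9 + 49 = 58
58 → 5² + 8² = 25 + 64 = 89
89 → 8² + 9² = 64 + 81 = 145
145 → 1² + 4² + 5² = 1 + 16 + 25 = 42
42 → 4² + 2² = 16 + 4 = 20
20 → 2² + 0² = 4 + 0 = 4
4 → 4² = 16  — 16 repeats.
That took 13 steps.

13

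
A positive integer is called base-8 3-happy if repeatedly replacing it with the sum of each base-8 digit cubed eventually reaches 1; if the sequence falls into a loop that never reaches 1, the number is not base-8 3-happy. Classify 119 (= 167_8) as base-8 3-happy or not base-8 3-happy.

119 = (1,6,7)_8 → 1³ + 6³ + 7³ = 560
560 = (1,0,6,0)_8 → 1³ + 0³ + 6³ + 0³ = 217
217 = (3,3,1)_8 → 3³ + 3³ + 1³ = 55
55 = (6,7)_8 → 6³ + 7³ = 559
559 = (1,0,5,7)_8 → 1³ + 0³ + 5³ + 7³ = 469
469 = (7,2,5)_8 → 7³ + 2³ + 5³ = 476
476 = (7,3,4)_8 → 7³ + 3³ + 4³ = 434
434 = (6,6,2)_8 → 6³ + 6³ + 2³ = 440
440 = (6,7,0)_8 → 6³ + 7³ + 0³ = 559  — 559 already seen; the sequence cycles without reaching 1.

not base-8 3-happy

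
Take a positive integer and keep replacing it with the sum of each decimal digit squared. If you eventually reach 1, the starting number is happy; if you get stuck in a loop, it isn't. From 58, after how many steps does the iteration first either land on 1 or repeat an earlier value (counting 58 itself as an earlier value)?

8

58 → 5² + 8² = 25 + 64 = 89
89 → 8² + 9² = 64 + 81 = 145
145 → 1² + 4² + 5² = 1 + 16 + 25 = 42
42 → 4² + 2² = 16 + 4 = 20
20 → 2² + 0² = 4 + 0 = 4
4 → 4² = 16
16 → 1² + 6² = 1 + 36 = 37
37 → 3² + 7² = 9 + 49 = 58  — 58 repeats.
That took 8 steps.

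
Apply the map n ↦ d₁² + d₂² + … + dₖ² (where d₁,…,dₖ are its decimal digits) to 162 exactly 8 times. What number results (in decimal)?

145

162 → 1² + 6² + 2² = 41
41 → 4² + 1² = 17
17 → 1² + 7² = 50
50 → 5² + 0² = 25
25 → 2² + 5² = 29
29 → 2² + 9² = 85
85 → 8² + 5² = 89
89 → 8² + 9² = 145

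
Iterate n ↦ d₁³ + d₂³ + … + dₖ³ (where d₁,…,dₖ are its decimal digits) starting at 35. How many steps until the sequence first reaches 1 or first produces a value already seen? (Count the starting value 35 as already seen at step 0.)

35 → 3³ + 5³ = 27 + 125 = 152
152 → 1³ + 5³ + 2³ = 1 + 125 + 8 = 134
134 → 1³ + 3³ + 4³ = 1 + 27 + 64 = 92
92 → 9³ + 2³ = 729 + 8 = 737
737 → 7³ + 3³ + 7³ = 343 + 27 + 343 = 713
713 → 7³ + 1³ + 3³ = 343 + 1 + 27 = 371
371 → 3³ + 7³ + 1³ = 27 + 343 + 1 = 371  — 371 repeats.
That took 7 steps.

7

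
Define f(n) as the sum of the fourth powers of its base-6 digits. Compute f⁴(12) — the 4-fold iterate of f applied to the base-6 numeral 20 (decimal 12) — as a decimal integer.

353

12 = (2,0)_6 → 2⁴ + 0⁴ = 16
16 = (2,4)_6 → 2⁴ + 4⁴ = 272
272 = (1,1,3,2)_6 → 1⁴ + 1⁴ + 3⁴ + 2⁴ = 99
99 = (2,4,3)_6 → 2⁴ + 4⁴ + 3⁴ = 353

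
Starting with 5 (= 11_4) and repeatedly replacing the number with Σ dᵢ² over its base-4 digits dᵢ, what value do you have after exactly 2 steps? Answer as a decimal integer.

5 = (1,1)_4 → 2
2 = (2)_4 → 4

4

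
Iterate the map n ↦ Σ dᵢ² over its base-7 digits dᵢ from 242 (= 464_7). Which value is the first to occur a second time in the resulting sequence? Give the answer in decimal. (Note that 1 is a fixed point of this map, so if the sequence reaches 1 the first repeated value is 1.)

2

242 = (4,6,4)_7 → 68
68 = (1,2,5)_7 → 30
30 = (4,2)_7 → 20
20 = (2,6)_7 → 40
40 = (5,5)_7 → 50
50 = (1,0,1)_7 → 2
2 = (2)_7 → 4
4 = (4)_7 → 16
16 = (2,2)_7 → 8
8 = (1,1)_7 → 2  — 2 already appeared earlier.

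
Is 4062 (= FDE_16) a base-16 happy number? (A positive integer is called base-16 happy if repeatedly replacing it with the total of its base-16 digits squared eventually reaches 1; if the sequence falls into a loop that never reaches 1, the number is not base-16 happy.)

base-16 happy

4062 = (15,13,14)_16 → 15² + 13² + 14² = 225 + 169 + 196 = 590
590 = (2,4,14)_16 → 2² + 4² + 14² = 4 + 16 + 196 = 216
216 = (13,8)_16 → 13² + 8² = 169 + 64 = 233
233 = (14,9)_16 → 14² + 9² = 196 + 81 = 277
277 = (1,1,5)_16 → 1² + 1² + 5² = 1 + 1 + 25 = 27
27 = (1,11)_16 → 1² + 11² = 1 + 121 = 122
122 = (7,10)_16 → 7² + 10² = 49 + 100 = 149
149 = (9,5)_16 → 9² + 5² = 81 + 25 = 106
106 = (6,10)_16 → 6² + 10² = 36 + 100 = 136
136 = (8,8)_16 → 8² + 8² = 64 + 64 = 128
128 = (8,0)_16 → 8² + 0² = 64 + 0 = 64
64 = (4,0)_16 → 4² + 0² = 16 + 0 = 16
16 = (1,0)_16 → 1² + 0² = 1 + 0 = 1  — reached 1.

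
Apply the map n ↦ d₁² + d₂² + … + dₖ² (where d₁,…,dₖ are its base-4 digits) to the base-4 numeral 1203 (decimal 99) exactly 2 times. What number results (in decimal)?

13

99 = (1,2,0,3)_4 → 1² + 2² + 0² + 3² = 14
14 = (3,2)_4 → 3² + 2² = 13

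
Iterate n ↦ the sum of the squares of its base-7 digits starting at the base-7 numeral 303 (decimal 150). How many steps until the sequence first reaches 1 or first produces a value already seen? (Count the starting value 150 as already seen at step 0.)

9

150 = (3,0,3)_7 → 3² + 0² + 3² = 18
18 = (2,4)_7 → 2² + 4² = 20
20 = (2,6)_7 → 2² + 6² = 40
40 = (5,5)_7 → 5² + 5² = 50
50 = (1,0,1)_7 → 1² + 0² + 1² = 2
2 = (2)_7 → 2² = 4
4 = (4)_7 → 4² = 16
16 = (2,2)_7 → 2² + 2² = 8
8 = (1,1)_7 → 1² + 1² = 2  — 2 repeats.
That took 9 steps.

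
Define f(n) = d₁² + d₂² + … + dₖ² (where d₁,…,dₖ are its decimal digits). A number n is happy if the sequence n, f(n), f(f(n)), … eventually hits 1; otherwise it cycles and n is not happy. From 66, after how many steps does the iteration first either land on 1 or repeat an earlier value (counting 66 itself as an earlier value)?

15

66 → 72
72 → 53
53 → 34
34 → 25
25 → 29
29 → 85
85 → 89
89 → 145
145 → 42
42 → 20
20 → 4
4 → 16
16 → 37
37 → 58
58 → 89  — 89 repeats.
That took 15 steps.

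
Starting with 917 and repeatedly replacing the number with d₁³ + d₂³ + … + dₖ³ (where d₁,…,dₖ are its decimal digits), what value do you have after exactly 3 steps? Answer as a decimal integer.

917 → 9³ + 1³ + 7³ = 1073
1073 → 1³ + 0³ + 7³ + 3³ = 371
371 → 3³ + 7³ + 1³ = 371

371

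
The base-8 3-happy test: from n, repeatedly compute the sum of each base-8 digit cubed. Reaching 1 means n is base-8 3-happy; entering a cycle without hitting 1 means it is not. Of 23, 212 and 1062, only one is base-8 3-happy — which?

23: 23 → 351 → 495 → 811 → 217 → 55 → 559 → 469 → 476 → 434 → 440 → 559  — repeats 559 (not base-8 3-happy)
212: 212 → 99 → 92 → 92  — repeats 92 (not base-8 3-happy)
1062: 1062 → 288 → 128 → 8 → 1  — reaches 1 (base-8 3-happy)

1062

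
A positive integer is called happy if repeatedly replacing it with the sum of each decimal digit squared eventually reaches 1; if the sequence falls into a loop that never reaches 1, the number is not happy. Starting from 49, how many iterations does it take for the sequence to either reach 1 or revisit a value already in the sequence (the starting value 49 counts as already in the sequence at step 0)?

4

49 → 4² + 9² = 16 + 81 = 97
97 → 9² + 7² = 81 + 49 = 130
130 → 1² + 3² + 0² = 1 + 9 + 0 = 10
10 → 1² + 0² = 1 + 0 = 1  — reached 1.
That took 4 steps.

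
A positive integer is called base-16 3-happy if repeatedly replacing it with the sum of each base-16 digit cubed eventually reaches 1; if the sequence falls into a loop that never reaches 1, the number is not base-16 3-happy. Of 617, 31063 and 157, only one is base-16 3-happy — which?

617: 617 → 953 → 2087 → 863 → 3527 → 4268 → 2729 → 2729  — repeats 2729 (not base-16 3-happy)
31063: 31063 → 1540 → 280 → 514 → 16 → 1  — reaches 1 (base-16 3-happy)
157: 157 → 2926 → 4291 → 1756 → 4141 → 2206 → 3985 → 4105 → 730 → 3205 → 2365 → 2953 → 2572 → 2728 → 2512 → 2926  — repeats 2926 (not base-16 3-happy)

31063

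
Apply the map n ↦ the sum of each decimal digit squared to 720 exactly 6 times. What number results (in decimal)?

720 → 7² + 2² + 0² = 53
53 → 5² + 3² = 34
34 → 3² + 4² = 25
25 → 2² + 5² = 29
29 → 2² + 9² = 85
85 → 8² + 5² = 89

89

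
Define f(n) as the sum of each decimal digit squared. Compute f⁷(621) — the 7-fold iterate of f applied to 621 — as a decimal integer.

621 → 41
41 → 17
17 → 50
50 → 25
25 → 29
29 → 85
85 → 89

89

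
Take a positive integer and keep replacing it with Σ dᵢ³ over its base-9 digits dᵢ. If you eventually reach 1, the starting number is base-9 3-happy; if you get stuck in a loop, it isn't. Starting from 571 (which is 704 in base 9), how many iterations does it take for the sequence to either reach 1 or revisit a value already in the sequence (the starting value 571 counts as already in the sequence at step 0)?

571 = (7,0,4)_9 → 7³ + 0³ + 4³ = 343 + 0 + 64 = 407
407 = (5,0,2)_9 → 5³ + 0³ + 2³ = 125 + 0 + 8 = 133
133 = (1,5,7)_9 → 1³ + 5³ + 7³ = 1 + 125 + 343 = 469
469 = (5,7,1)_9 → 5³ + 7³ + 1³ = 125 + 343 + 1 = 469  — 469 repeats.
That took 4 steps.

4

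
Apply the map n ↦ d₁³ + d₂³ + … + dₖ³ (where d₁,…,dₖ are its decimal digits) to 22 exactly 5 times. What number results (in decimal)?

217

22 → 16
16 → 217
217 → 352
352 → 160
160 → 217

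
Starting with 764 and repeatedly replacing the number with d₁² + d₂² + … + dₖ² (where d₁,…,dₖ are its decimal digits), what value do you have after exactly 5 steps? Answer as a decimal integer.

764 → 7² + 6² + 4² = 101
101 → 1² + 0² + 1² = 2
2 → 2² = 4
4 → 4² = 16
16 → 1² + 6² = 37

37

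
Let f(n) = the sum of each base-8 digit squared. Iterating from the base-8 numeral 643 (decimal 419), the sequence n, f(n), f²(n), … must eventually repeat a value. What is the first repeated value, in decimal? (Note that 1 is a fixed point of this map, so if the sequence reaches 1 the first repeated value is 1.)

419 = (6,4,3)_8 → 6² + 4² + 3² = 36 + 16 + 9 = 61
61 = (7,5)_8 → 7² + 5² = 49 + 25 = 74
74 = (1,1,2)_8 → 1² + 1² + 2² = 1 + 1 + 4 = 6
6 = (6)_8 → 6² = 36
36 = (4,4)_8 → 4² + 4² = 16 + 16 = 32
32 = (4,0)_8 → 4² + 0² = 16 + 0 = 16
16 = (2,0)_8 → 2² + 0² = 4 + 0 = 4
4 = (4)_8 → 4² = 16  — 16 already appeared earlier.

16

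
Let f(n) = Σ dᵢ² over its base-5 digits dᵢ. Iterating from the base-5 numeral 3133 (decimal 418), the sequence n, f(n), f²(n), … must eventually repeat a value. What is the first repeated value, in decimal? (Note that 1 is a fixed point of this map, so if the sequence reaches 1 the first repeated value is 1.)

418 = (3,1,3,3)_5 → 3² + 1² + 3² + 3² = 28
28 = (1,0,3)_5 → 1² + 0² + 3² = 10
10 = (2,0)_5 → 2² + 0² = 4
4 = (4)_5 → 4² = 16
16 = (3,1)_5 → 3² + 1² = 10  — 10 already appeared earlier.

10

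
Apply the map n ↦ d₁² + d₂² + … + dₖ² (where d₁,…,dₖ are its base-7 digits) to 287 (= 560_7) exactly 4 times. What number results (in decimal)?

287 = (5,6,0)_7 → 5² + 6² + 0² = 25 + 36 + 0 = 61
61 = (1,1,5)_7 → 1² + 1² + 5² = 1 + 1 + 25 = 27
27 = (3,6)_7 → 3² + 6² = 9 + 36 = 45
45 = (6,3)_7 → 6² + 3² = 36 + 9 = 45

45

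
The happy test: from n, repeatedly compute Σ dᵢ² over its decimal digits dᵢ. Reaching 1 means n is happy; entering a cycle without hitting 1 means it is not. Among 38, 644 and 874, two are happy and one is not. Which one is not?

38: 38 → 73 → 58 → 89 → 145 → 42 → 20 → 4 → 16 → 37 → 58  — repeats 58 (not happy)
644: 644 → 68 → 100 → 1  — reaches 1 (happy)
874: 874 → 129 → 86 → 100 → 1  — reaches 1 (happy)

38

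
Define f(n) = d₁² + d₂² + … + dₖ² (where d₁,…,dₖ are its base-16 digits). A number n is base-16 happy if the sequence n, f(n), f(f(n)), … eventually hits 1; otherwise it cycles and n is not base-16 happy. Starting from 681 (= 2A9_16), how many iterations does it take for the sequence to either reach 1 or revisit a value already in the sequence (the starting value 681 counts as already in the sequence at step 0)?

681 = (2,10,9)_16 → 2² + 10² + 9² = 185
185 = (11,9)_16 → 11² + 9² = 202
202 = (12,10)_16 → 12² + 10² = 244
244 = (15,4)_16 → 15² + 4² = 241
241 = (15,1)_16 → 15² + 1² = 226
226 = (14,2)_16 → 14² + 2² = 200
200 = (12,8)_16 → 12² + 8² = 208
208 = (13,0)_16 → 13² + 0² = 169
169 = (10,9)_16 → 10² + 9² = 181
181 = (11,5)_16 → 11² + 5² = 146
146 = (9,2)_16 → 9² + 2² = 85
85 = (5,5)_16 → 5² + 5² = 50
50 = (3,2)_16 → 3² + 2² = 13
13 = (13)_16 → 13² = 169  — 169 repeats.
That took 14 steps.

14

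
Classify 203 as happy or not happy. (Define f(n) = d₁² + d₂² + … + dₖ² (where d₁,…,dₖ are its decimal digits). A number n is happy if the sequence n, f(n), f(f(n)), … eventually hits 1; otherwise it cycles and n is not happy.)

happy

203 → 2² + 0² + 3² = 13
13 → 1² + 3² = 10
10 → 1² + 0² = 1  — reached 1.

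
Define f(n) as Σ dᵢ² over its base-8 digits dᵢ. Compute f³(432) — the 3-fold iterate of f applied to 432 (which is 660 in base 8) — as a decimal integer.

4

432 = (6,6,0)_8 → 6² + 6² + 0² = 36 + 36 + 0 = 72
72 = (1,1,0)_8 → 1² + 1² + 0² = 1 + 1 + 0 = 2
2 = (2)_8 → 2² = 4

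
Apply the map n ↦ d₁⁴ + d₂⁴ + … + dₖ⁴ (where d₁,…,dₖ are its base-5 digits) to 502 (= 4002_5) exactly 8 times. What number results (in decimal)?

528

502 = (4,0,0,2)_5 → 272
272 = (2,0,4,2)_5 → 288
288 = (2,1,2,3)_5 → 114
114 = (4,2,4)_5 → 528
528 = (4,1,0,3)_5 → 338
338 = (2,3,2,3)_5 → 194
194 = (1,2,3,4)_5 → 354
354 = (2,4,0,4)_5 → 528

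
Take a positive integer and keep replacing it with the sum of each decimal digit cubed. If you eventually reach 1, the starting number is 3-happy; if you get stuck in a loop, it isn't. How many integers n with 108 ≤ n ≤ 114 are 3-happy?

1

108: 108 → 513 → 153 → 153  — not 3-happy
109: 109 → 730 → 370 → 370  — not 3-happy
110: 110 → 2 → 8 → 512 → 134 → 92 → 737 → 713 → 371 → 371  — not 3-happy
111: 111 → 3 → 27 → 351 → 153 → 153  — not 3-happy
112: 112 → 10 → 1  — 3-happy
113: 113 → 29 → 737 → 713 → 371 → 371  — not 3-happy
114: 114 → 66 → 432 → 99 → 1458 → 702 → 351 → 153 → 153  — not 3-happy
3-happy: 112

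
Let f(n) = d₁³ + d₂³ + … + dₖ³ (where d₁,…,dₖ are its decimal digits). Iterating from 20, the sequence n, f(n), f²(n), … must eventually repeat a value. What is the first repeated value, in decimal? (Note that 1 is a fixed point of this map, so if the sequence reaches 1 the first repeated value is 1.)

371

20 → 2³ + 0³ = 8
8 → 8³ = 512
512 → 5³ + 1³ + 2³ = 134
134 → 1³ + 3³ + 4³ = 92
92 → 9³ + 2³ = 737
737 → 7³ + 3³ + 7³ = 713
713 → 7³ + 1³ + 3³ = 371
371 → 3³ + 7³ + 1³ = 371  — 371 already appeared earlier.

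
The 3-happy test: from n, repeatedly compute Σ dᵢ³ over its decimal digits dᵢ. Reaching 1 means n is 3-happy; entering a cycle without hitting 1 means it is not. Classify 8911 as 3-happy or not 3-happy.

8911 → 1243
1243 → 100
100 → 1  — reached 1.

3-happy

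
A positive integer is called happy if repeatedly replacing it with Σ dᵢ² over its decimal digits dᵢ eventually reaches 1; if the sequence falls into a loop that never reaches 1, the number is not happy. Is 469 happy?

469 → 4² + 6² + 9² = 133
133 → 1² + 3² + 3² = 19
19 → 1² + 9² = 82
82 → 8² + 2² = 68
68 → 6² + 8² = 100
100 → 1² + 0² + 0² = 1  — reached 1.

happy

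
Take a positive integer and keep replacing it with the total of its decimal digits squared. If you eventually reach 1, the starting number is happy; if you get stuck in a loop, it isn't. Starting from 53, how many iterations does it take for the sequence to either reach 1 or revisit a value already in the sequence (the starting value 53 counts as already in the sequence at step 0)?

53 → 34
34 → 25
25 → 29
29 → 85
85 → 89
89 → 145
145 → 42
42 → 20
20 → 4
4 → 16
16 → 37
37 → 58
58 → 89  — 89 repeats.
That took 13 steps.

13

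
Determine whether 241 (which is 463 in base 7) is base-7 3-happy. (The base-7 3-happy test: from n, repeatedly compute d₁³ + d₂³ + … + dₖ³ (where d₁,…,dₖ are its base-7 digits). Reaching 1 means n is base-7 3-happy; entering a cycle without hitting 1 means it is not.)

241 = (4,6,3)_7 → 4³ + 6³ + 3³ = 307
307 = (6,1,6)_7 → 6³ + 1³ + 6³ = 433
433 = (1,1,5,6)_7 → 1³ + 1³ + 5³ + 6³ = 343
343 = (1,0,0,0)_7 → 1³ + 0³ + 0³ + 0³ = 1  — reached 1.

base-7 3-happy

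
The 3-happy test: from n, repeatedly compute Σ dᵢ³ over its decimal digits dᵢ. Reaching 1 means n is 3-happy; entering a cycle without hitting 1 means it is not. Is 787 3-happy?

787 → 1198
1198 → 1243
1243 → 100
100 → 1  — reached 1.

3-happy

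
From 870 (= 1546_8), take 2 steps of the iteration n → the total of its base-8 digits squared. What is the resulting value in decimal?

38

870 = (1,5,4,6)_8 → 1² + 5² + 4² + 6² = 1 + 25 + 16 + 36 = 78
78 = (1,1,6)_8 → 1² + 1² + 6² = 1 + 1 + 36 = 38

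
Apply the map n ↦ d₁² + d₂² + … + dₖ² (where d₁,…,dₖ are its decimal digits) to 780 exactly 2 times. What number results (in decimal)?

780 → 7² + 8² + 0² = 49 + 64 + 0 = 113
113 → 1² + 1² + 3² = 1 + 1 + 9 = 11

11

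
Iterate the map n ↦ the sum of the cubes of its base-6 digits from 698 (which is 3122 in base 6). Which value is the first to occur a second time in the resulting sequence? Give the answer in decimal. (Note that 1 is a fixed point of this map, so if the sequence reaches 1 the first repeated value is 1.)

190

698 = (3,1,2,2)_6 → 3³ + 1³ + 2³ + 2³ = 44
44 = (1,1,2)_6 → 1³ + 1³ + 2³ = 10
10 = (1,4)_6 → 1³ + 4³ = 65
65 = (1,4,5)_6 → 1³ + 4³ + 5³ = 190
190 = (5,1,4)_6 → 5³ + 1³ + 4³ = 190  — 190 already appeared earlier.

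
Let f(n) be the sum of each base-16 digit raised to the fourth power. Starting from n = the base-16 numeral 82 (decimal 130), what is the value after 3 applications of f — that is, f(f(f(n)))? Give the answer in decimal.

130 = (8,2)_16 → 8⁴ + 2⁴ = 4096 + 16 = 4112
4112 = (1,0,1,0)_16 → 1⁴ + 0⁴ + 1⁴ + 0⁴ = 1 + 0 + 1 + 0 = 2
2 = (2)_16 → 2⁴ = 16

16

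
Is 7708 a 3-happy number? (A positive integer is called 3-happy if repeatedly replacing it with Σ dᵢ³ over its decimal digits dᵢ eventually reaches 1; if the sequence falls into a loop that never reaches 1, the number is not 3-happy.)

3-happy

7708 → 7³ + 7³ + 0³ + 8³ = 343 + 343 + 0 + 512 = 1198
1198 → 1³ + 1³ + 9³ + 8³ = 1 + 1 + 729 + 512 = 1243
1243 → 1³ + 2³ + 4³ + 3³ = 1 + 8 + 64 + 27 = 100
100 → 1³ + 0³ + 0³ = 1 + 0 + 0 = 1  — reached 1.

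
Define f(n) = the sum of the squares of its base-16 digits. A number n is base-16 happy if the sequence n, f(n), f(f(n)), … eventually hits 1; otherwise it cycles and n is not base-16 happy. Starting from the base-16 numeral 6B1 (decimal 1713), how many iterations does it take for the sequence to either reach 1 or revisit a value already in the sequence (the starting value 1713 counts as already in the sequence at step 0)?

11

1713 = (6,11,1)_16 → 6² + 11² + 1² = 158
158 = (9,14)_16 → 9² + 14² = 277
277 = (1,1,5)_16 → 1² + 1² + 5² = 27
27 = (1,11)_16 → 1² + 11² = 122
122 = (7,10)_16 → 7² + 10² = 149
149 = (9,5)_16 → 9² + 5² = 106
106 = (6,10)_16 → 6² + 10² = 136
136 = (8,8)_16 → 8² + 8² = 128
128 = (8,0)_16 → 8² + 0² = 64
64 = (4,0)_16 → 4² + 0² = 16
16 = (1,0)_16 → 1² + 0² = 1  — reached 1.
That took 11 steps.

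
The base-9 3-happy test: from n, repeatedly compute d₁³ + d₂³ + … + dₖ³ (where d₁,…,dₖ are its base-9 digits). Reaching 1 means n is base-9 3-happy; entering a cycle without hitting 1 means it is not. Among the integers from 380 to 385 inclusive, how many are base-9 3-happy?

380: 380 → 288 → 152 → 856 → 128 → 134 → 638 → 1198 → 470 → 476 → 980 → 540 → 432 → 152  — not base-9 3-happy
381: 381 → 307 → 371 → 197 → 547 → 775 → 127 → 127  — not base-9 3-happy
382: 382 → 344 → 80 → 1024 → 496 → 218 → 232 → 694 → 638 → 1198 → 470 → 476 → 980 → 540 → 432 → 152 → 856 → 128 → 134 → 638  — not base-9 3-happy
383: 383 → 405 → 125 → 577 → 345 → 99 → 9 → 1  — base-9 3-happy
384: 384 → 496 → 218 → 232 → 694 → 638 → 1198 → 470 → 476 → 980 → 540 → 432 → 152 → 856 → 128 → 134 → 638  — not base-9 3-happy
385: 385 → 623 → 567 → 343 → 73 → 513 → 243 → 27 → 27  — not base-9 3-happy
base-9 3-happy: 383

1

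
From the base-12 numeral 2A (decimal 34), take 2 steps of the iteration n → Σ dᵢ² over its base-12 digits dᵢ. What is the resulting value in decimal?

128

34 = (2,10)_12 → 104
104 = (8,8)_12 → 128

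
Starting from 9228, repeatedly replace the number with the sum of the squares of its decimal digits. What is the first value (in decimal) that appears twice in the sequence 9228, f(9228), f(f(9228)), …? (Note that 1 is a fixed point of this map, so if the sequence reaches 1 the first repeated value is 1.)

9228 → 9² + 2² + 2² + 8² = 153
153 → 1² + 5² + 3² = 35
35 → 3² + 5² = 34
34 → 3² + 4² = 25
25 → 2² + 5² = 29
29 → 2² + 9² = 85
85 → 8² + 5² = 89
89 → 8² + 9² = 145
145 → 1² + 4² + 5² = 42
42 → 4² + 2² = 20
20 → 2² + 0² = 4
4 → 4² = 16
16 → 1² + 6² = 37
37 → 3² + 7² = 58
58 → 5² + 8² = 89  — 89 already appeared earlier.

89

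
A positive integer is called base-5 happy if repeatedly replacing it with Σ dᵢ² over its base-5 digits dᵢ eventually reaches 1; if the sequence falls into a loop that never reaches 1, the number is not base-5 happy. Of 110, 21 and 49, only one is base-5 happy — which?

110: 110 → 20 → 16 → 10 → 4 → 16  — repeats 16 (not base-5 happy)
21: 21 → 17 → 13 → 13  — repeats 13 (not base-5 happy)
49: 49 → 33 → 11 → 5 → 1  — reaches 1 (base-5 happy)

49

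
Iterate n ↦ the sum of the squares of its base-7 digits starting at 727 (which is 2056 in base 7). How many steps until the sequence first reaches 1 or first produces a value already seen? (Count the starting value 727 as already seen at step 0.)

727 = (2,0,5,6)_7 → 2² + 0² + 5² + 6² = 4 + 0 + 25 + 36 = 65
65 = (1,2,2)_7 → 1² + 2² + 2² = 1 + 4 + 4 = 9
9 = (1,2)_7 → 1² + 2² = 1 + 4 = 5
5 = (5)_7 → 5² = 25
25 = (3,4)_7 → 3² + 4² = 9 + 16 = 25  — 25 repeats.
That took 5 steps.

5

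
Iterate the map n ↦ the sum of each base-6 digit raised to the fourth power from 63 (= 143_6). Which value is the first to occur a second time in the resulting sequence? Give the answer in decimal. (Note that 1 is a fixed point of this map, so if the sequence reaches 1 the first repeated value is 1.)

338

63 = (1,4,3)_6 → 1⁴ + 4⁴ + 3⁴ = 1 + 256 + 81 = 338
338 = (1,3,2,2)_6 → 1⁴ + 3⁴ + 2⁴ + 2⁴ = 1 + 81 + 16 + 16 = 114
114 = (3,1,0)_6 → 3⁴ + 1⁴ + 0⁴ = 81 + 1 + 0 = 82
82 = (2,1,4)_6 → 2⁴ + 1⁴ + 4⁴ = 16 + 1 + 256 = 273
273 = (1,1,3,3)_6 → 1⁴ + 1⁴ + 3⁴ + 3⁴ = 1 + 1 + 81 + 81 = 164
164 = (4,3,2)_6 → 4⁴ + 3⁴ + 2⁴ = 256 + 81 + 16 = 353
353 = (1,3,4,5)_6 → 1⁴ + 3⁴ + 4⁴ + 5⁴ = 1 + 81 + 256 + 625 = 963
963 = (4,2,4,3)_6 → 4⁴ + 2⁴ + 4⁴ + 3⁴ = 256 + 16 + 256 + 81 = 609
609 = (2,4,5,3)_6 → 2⁴ + 4⁴ + 5⁴ + 3⁴ = 16 + 256 + 625 + 81 = 978
978 = (4,3,1,0)_6 → 4⁴ + 3⁴ + 1⁴ + 0⁴ = 256 + 81 + 1 + 0 = 338  — 338 already appeared earlier.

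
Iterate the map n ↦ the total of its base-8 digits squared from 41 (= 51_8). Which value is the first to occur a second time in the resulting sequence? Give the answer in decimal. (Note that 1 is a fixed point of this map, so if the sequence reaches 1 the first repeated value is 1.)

41 = (5,1)_8 → 5² + 1² = 26
26 = (3,2)_8 → 3² + 2² = 13
13 = (1,5)_8 → 1² + 5² = 26  — 26 already appeared earlier.

26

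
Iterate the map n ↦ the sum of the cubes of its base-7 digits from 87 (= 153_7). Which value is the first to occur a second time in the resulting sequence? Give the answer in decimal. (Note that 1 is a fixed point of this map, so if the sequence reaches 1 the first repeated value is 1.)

87 = (1,5,3)_7 → 153
153 = (3,0,6)_7 → 243
243 = (4,6,5)_7 → 405
405 = (1,1,1,6)_7 → 219
219 = (4,3,2)_7 → 99
99 = (2,0,1)_7 → 9
9 = (1,2)_7 → 9  — 9 already appeared earlier.

9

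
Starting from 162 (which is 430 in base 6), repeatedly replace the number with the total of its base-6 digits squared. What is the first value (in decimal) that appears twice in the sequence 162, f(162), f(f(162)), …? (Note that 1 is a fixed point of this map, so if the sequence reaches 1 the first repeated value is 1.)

25

162 = (4,3,0)_6 → 4² + 3² + 0² = 25
25 = (4,1)_6 → 4² + 1² = 17
17 = (2,5)_6 → 2² + 5² = 29
29 = (4,5)_6 → 4² + 5² = 41
41 = (1,0,5)_6 → 1² + 0² + 5² = 26
26 = (4,2)_6 → 4² + 2² = 20
20 = (3,2)_6 → 3² + 2² = 13
13 = (2,1)_6 → 2² + 1² = 5
5 = (5)_6 → 5² = 25  — 25 already appeared earlier.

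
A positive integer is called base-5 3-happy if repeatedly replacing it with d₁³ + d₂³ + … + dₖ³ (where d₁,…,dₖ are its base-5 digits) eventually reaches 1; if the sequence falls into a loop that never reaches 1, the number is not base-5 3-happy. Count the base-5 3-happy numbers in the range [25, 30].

25: 25 → 1  — base-5 3-happy
26: 26 → 2 → 8 → 28 → 28  — not base-5 3-happy
27: 27 → 9 → 65 → 35 → 9  — not base-5 3-happy
28: 28 → 28  — not base-5 3-happy
29: 29 → 65 → 35 → 9 → 65  — not base-5 3-happy
30: 30 → 2 → 8 → 28 → 28  — not base-5 3-happy
base-5 3-happy: 25

1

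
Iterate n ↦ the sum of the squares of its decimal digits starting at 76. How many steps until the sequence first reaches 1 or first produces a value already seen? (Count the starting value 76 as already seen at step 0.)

76 → 85
85 → 89
89 → 145
145 → 42
42 → 20
20 → 4
4 → 16
16 → 37
37 → 58
58 → 89  — 89 repeats.
That took 10 steps.

10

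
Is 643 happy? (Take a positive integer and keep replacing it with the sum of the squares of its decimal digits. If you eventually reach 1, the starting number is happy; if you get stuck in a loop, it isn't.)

not happy

643 → 6² + 4² + 3² = 36 + 16 + 9 = 61
61 → 6² + 1² = 36 + 1 = 37
37 → 3² + 7² = 9 + 49 = 58
58 → 5² + 8² = 25 + 64 = 89
89 → 8² + 9² = 64 + 81 = 145
145 → 1² + 4² + 5² = 1 + 16 + 25 = 42
42 → 4² + 2² = 16 + 4 = 20
20 → 2² + 0² = 4 + 0 = 4
4 → 4² = 16
16 → 1² + 6² = 1 + 36 = 37  — 37 already seen; the sequence cycles without reaching 1.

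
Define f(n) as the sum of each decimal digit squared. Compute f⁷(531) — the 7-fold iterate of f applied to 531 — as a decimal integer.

531 → 5² + 3² + 1² = 35
35 → 3² + 5² = 34
34 → 3² + 4² = 25
25 → 2² + 5² = 29
29 → 2² + 9² = 85
85 → 8² + 5² = 89
89 → 8² + 9² = 145

145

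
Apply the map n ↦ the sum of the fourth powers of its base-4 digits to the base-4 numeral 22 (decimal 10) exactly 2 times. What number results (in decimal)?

16

10 = (2,2)_4 → 2⁴ + 2⁴ = 16 + 16 = 32
32 = (2,0,0)_4 → 2⁴ + 0⁴ + 0⁴ = 16 + 0 + 0 = 16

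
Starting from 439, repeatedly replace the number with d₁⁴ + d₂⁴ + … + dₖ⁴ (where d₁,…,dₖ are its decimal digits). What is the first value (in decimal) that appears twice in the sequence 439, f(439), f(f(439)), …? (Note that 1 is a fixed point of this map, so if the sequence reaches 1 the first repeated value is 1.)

439 → 4⁴ + 3⁴ + 9⁴ = 6898
6898 → 6⁴ + 8⁴ + 9⁴ + 8⁴ = 16049
16049 → 1⁴ + 6⁴ + 0⁴ + 4⁴ + 9⁴ = 8114
8114 → 8⁴ + 1⁴ + 1⁴ + 4⁴ = 4354
4354 → 4⁴ + 3⁴ + 5⁴ + 4⁴ = 1218
1218 → 1⁴ + 2⁴ + 1⁴ + 8⁴ = 4114
4114 → 4⁴ + 1⁴ + 1⁴ + 4⁴ = 514
514 → 5⁴ + 1⁴ + 4⁴ = 882
882 → 8⁴ + 8⁴ + 2⁴ = 8208
8208 → 8⁴ + 2⁴ + 0⁴ + 8⁴ = 8208  — 8208 already appeared earlier.

8208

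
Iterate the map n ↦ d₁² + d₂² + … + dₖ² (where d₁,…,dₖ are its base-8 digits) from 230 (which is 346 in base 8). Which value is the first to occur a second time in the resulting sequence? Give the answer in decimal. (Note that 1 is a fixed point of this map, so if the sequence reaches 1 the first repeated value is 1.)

230 = (3,4,6)_8 → 61
61 = (7,5)_8 → 74
74 = (1,1,2)_8 → 6
6 = (6)_8 → 36
36 = (4,4)_8 → 32
32 = (4,0)_8 → 16
16 = (2,0)_8 → 4
4 = (4)_8 → 16  — 16 already appeared earlier.

16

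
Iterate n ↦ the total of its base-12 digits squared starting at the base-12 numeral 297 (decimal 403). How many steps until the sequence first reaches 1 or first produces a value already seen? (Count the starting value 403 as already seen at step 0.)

3

403 = (2,9,7)_12 → 2² + 9² + 7² = 134
134 = (11,2)_12 → 11² + 2² = 125
125 = (10,5)_12 → 10² + 5² = 125  — 125 repeats.
That took 3 steps.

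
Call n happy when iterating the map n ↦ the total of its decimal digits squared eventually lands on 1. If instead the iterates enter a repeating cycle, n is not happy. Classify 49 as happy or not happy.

49 → 4² + 9² = 97
97 → 9² + 7² = 130
130 → 1² + 3² + 0² = 10
10 → 1² + 0² = 1  — reached 1.

happy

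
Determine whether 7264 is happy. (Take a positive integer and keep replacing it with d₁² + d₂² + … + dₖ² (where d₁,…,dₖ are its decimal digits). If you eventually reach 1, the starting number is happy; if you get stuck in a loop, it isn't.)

7264 → 105
105 → 26
26 → 40
40 → 16
16 → 37
37 → 58
58 → 89
89 → 145
145 → 42
42 → 20
20 → 4
4 → 16  — 16 already seen; the sequence cycles without reaching 1.

not happy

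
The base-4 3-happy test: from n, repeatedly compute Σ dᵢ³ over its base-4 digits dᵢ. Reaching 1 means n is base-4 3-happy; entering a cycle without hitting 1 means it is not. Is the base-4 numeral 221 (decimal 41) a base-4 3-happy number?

not base-4 3-happy

41 = (2,2,1)_4 → 2³ + 2³ + 1³ = 8 + 8 + 1 = 17
17 = (1,0,1)_4 → 1³ + 0³ + 1³ = 1 + 0 + 1 = 2
2 = (2)_4 → 2³ = 8
8 = (2,0)_4 → 2³ + 0³ = 8 + 0 = 8  — 8 already seen; the sequence cycles without reaching 1.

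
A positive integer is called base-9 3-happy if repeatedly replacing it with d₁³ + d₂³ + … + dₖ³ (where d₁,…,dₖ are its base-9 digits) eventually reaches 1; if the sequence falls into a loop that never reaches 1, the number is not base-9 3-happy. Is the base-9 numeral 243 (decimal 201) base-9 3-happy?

base-9 3-happy

201 = (2,4,3)_9 → 99
99 = (1,2,0)_9 → 9
9 = (1,0)_9 → 1  — reached 1.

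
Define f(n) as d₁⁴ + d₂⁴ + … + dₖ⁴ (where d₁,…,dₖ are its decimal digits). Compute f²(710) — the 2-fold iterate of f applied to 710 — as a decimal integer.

710 → 7⁴ + 1⁴ + 0⁴ = 2401 + 1 + 0 = 2402
2402 → 2⁴ + 4⁴ + 0⁴ + 2⁴ = 16 + 256 + 0 + 16 = 288

288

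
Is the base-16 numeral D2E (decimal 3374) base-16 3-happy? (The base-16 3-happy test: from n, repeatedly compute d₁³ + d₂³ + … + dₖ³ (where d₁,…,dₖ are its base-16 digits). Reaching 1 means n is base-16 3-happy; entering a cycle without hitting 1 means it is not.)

3374 = (13,2,14)_16 → 13³ + 2³ + 14³ = 4949
4949 = (1,3,5,5)_16 → 1³ + 3³ + 5³ + 5³ = 278
278 = (1,1,6)_16 → 1³ + 1³ + 6³ = 218
218 = (13,10)_16 → 13³ + 10³ = 3197
3197 = (12,7,13)_16 → 12³ + 7³ + 13³ = 4268
4268 = (1,0,10,12)_16 → 1³ + 0³ + 10³ + 12³ = 2729
2729 = (10,10,9)_16 → 10³ + 10³ + 9³ = 2729  — 2729 already seen; the sequence cycles without reaching 1.

not base-16 3-happy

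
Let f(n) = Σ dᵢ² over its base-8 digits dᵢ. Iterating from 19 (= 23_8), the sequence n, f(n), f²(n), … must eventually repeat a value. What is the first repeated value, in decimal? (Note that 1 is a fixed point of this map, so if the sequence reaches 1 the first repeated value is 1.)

13

19 = (2,3)_8 → 2² + 3² = 4 + 9 = 13
13 = (1,5)_8 → 1² + 5² = 1 + 25 = 26
26 = (3,2)_8 → 3² + 2² = 9 + 4 = 13  — 13 already appeared earlier.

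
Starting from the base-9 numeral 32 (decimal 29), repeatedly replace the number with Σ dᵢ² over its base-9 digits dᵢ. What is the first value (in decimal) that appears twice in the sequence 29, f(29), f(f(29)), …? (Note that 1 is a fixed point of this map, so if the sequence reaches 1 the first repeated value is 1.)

29 = (3,2)_9 → 3² + 2² = 9 + 4 = 13
13 = (1,4)_9 → 1² + 4² = 1 + 16 = 17
17 = (1,8)_9 → 1² + 8² = 1 + 64 = 65
65 = (7,2)_9 → 7² + 2² = 49 + 4 = 53
53 = (5,8)_9 → 5² + 8² = 25 + 64 = 89
89 = (1,0,8)_9 → 1² + 0² + 8² = 1 + 0 + 64 = 65  — 65 already appeared earlier.

65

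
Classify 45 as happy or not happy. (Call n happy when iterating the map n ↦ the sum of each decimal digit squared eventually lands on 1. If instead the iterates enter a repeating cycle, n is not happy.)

not happy

45 → 41
41 → 17
17 → 50
50 → 25
25 → 29
29 → 85
85 → 89
89 → 145
145 → 42
42 → 20
20 → 4
4 → 16
16 → 37
37 → 58
58 → 89  — 89 already seen; the sequence cycles without reaching 1.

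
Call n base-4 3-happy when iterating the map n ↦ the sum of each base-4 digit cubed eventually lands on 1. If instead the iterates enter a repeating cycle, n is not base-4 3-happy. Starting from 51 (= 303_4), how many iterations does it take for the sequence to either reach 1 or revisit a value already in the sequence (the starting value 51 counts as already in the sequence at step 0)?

51 = (3,0,3)_4 → 3³ + 0³ + 3³ = 54
54 = (3,1,2)_4 → 3³ + 1³ + 2³ = 36
36 = (2,1,0)_4 → 2³ + 1³ + 0³ = 9
9 = (2,1)_4 → 2³ + 1³ = 9  — 9 repeats.
That took 4 steps.

4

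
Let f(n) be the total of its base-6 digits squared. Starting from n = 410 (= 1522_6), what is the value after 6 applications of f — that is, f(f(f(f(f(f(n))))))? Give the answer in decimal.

410 = (1,5,2,2)_6 → 1² + 5² + 2² + 2² = 1 + 25 + 4 + 4 = 34
34 = (5,4)_6 → 5² + 4² = 25 + 16 = 41
41 = (1,0,5)_6 → 1² + 0² + 5² = 1 + 0 + 25 = 26
26 = (4,2)_6 → 4² + 2² = 16 + 4 = 20
20 = (3,2)_6 → 3² + 2² = 9 + 4 = 13
13 = (2,1)_6 → 2² + 1² = 4 + 1 = 5

5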